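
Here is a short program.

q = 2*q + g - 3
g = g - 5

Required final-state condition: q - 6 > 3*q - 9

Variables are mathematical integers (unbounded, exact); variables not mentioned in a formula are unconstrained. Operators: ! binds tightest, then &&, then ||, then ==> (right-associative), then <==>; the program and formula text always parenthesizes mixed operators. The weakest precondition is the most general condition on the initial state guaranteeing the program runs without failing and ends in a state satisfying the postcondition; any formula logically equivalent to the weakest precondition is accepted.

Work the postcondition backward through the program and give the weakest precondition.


Working backward. After the program, the postcondition q - 6 > 3*q - 9 must hold; in canonical form it is 2*q < 3.
Before g := g - 5: 2*q < 3
Before q := 2*q + g - 3: 2*g + 4*q < 9
Answer: WP = 2*g + 4*q < 9


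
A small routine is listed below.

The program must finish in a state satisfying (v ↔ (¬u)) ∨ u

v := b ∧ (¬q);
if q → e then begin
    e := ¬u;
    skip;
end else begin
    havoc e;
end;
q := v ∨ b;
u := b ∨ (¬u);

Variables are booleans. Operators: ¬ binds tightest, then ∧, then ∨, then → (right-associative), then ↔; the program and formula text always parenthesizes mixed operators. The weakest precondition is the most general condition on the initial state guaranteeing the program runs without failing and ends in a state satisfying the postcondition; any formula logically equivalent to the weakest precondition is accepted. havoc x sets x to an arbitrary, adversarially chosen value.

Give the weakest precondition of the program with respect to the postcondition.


Working backward. After the program, (v ↔ (¬u)) ∨ u must hold.
Before u := b ∨ (¬u): (v ↔ (¬(b ∨ (¬u)))) ∨ b ∨ (¬u)
Before q := v ∨ b: (v ↔ (¬(b ∨ (¬u)))) ∨ b ∨ (¬u)
Then branch requires (v ↔ (¬(b ∨ (¬u)))) ∨ b ∨ (¬u); else branch requires (v ↔ (¬(b ∨ (¬u)))) ∨ b ∨ (¬u).
Before the if: ((q → e) → ((v ↔ (¬(b ∨ (¬u)))) ∨ b ∨ (¬u))) ∧ ((¬(q → e)) → ((v ↔ (¬(b ∨ (¬u)))) ∨ b ∨ (¬u)))
Before v := b ∧ (¬q): ((q → e) → (((b ∧ (¬q)) ↔ (¬(b ∨ (¬u)))) ∨ b ∨ (¬u))) ∧ ((¬(q → e)) → (((b ∧ (¬q)) ↔ (¬(b ∨ (¬u)))) ∨ b ∨ (¬u)))
Answer: WP = ((q → e) → (((b ∧ (¬q)) ↔ (¬(b ∨ (¬u)))) ∨ b ∨ (¬u))) ∧ ((¬(q → e)) → (((b ∧ (¬q)) ↔ (¬(b ∨ (¬u)))) ∨ b ∨ (¬u)))


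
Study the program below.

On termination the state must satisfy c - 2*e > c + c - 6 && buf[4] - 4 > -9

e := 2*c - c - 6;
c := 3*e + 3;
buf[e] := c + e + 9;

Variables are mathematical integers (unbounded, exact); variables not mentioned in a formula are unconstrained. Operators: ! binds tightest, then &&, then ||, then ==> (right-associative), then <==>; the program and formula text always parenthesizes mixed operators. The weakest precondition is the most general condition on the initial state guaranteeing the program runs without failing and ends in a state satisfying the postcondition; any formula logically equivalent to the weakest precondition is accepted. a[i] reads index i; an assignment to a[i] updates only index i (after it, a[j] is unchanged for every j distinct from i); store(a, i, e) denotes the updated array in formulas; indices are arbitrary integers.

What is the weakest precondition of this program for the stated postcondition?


Working backward. After the program, the postcondition c - 2*e > c + c - 6 && buf[4] - 4 > -9 must hold; in canonical form it is c + 2*e < 6 && buf[4] > -5.
Before buf[e] := c + e + 9: c + 2*e < 6 && store(buf, e, c + e + 9)[4] > -5
Before c := 3*e + 3: 5*e < 3 && store(buf, e, 4*e + 12)[4] > -5
Before e := 2*c - c - 6: 5*c < 33 && store(buf, c - 6, 4*c - 12)[4] > -5
Answer: WP = 5*c < 33 && store(buf, c - 6, 4*c - 12)[4] > -5


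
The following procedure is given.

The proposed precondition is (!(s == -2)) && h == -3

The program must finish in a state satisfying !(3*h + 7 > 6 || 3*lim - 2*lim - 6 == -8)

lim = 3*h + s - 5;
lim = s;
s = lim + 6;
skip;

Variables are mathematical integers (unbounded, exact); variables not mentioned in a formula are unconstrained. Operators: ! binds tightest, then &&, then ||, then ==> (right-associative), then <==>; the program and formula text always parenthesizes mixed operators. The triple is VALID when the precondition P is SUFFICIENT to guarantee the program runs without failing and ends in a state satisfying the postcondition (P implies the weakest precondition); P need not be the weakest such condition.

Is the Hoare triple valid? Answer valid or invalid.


Working backward. After the program, the postcondition !(3*h + 7 > 6 || 3*lim - 2*lim - 6 == -8) must hold; in canonical form it is !(3*h > -1 || lim == -2).
Before skip: !(3*h > -1 || lim == -2)
Before s := lim + 6: !(3*h > -1 || lim == -2)
Before lim := s: !(3*h > -1 || s == -2)
Before lim := 3*h + s - 5: !(3*h > -1 || s == -2)
The weakest precondition is !(3*h > -1 || s == -2).
Check whether (!(s == -2)) && h == -3 implies it.
Every state satisfying the precondition satisfies the weakest precondition: the implication holds.
Answer: valid


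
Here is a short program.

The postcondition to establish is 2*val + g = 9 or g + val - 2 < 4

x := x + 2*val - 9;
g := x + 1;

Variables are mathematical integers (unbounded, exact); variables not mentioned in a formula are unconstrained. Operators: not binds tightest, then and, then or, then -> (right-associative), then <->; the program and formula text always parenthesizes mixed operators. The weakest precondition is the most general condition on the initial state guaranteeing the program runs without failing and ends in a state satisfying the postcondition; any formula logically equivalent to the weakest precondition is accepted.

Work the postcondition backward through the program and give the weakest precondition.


Working backward. After the program, the postcondition 2*val + g = 9 or g + val - 2 < 4 must hold; in canonical form it is g + 2*val = 9 or g + val < 6.
Before g := x + 1: 2*val + x = 8 or val + x < 5
Before x := x + 2*val - 9: 4*val + x = 17 or 3*val + x < 14
Answer: WP = 4*val + x = 17 or 3*val + x < 14


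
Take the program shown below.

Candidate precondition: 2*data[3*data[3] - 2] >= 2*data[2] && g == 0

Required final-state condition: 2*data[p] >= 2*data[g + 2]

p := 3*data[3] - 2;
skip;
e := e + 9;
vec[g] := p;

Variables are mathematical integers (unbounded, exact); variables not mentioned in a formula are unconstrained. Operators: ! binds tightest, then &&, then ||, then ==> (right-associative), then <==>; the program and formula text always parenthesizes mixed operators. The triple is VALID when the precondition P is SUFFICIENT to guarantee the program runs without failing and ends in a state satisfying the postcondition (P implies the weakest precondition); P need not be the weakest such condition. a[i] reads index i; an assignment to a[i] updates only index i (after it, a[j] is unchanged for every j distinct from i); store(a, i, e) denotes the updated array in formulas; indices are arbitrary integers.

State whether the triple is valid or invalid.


Working backward. After the program, 2*data[p] >= 2*data[g + 2] must hold.
Before vec[g] := p: 2*data[p] >= 2*data[g + 2]
Before e := e + 9: 2*data[p] >= 2*data[g + 2]
Before skip: 2*data[p] >= 2*data[g + 2]
Before p := 3*data[3] - 2: 2*data[3*data[3] - 2] >= 2*data[g + 2]
The weakest precondition is 2*data[3*data[3] - 2] >= 2*data[g + 2].
Check whether 2*data[3*data[3] - 2] >= 2*data[2] && g == 0 implies it.
Every state satisfying the precondition satisfies the weakest precondition: the implication holds.
Answer: valid


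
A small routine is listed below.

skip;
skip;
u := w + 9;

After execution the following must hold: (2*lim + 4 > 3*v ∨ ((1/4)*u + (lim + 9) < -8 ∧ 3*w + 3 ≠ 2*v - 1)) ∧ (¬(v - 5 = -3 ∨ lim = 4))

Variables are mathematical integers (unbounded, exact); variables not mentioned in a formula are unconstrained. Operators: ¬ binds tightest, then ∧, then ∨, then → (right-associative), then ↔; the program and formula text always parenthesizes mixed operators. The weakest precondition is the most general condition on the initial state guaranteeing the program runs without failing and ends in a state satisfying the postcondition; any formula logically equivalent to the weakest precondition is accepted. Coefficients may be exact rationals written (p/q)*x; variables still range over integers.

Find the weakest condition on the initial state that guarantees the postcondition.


Working backward. After the program, the postcondition (2*lim + 4 > 3*v ∨ ((1/4)*u + (lim + 9) < -8 ∧ 3*w + 3 ≠ 2*v - 1)) ∧ (¬(v - 5 = -3 ∨ lim = 4)) must hold; in canonical form it is (2*lim > 3*v - 4 ∨ (lim + (1/4)*u < -17 ∧ 3*w ≠ 2*v - 4)) ∧ (¬(v = 2 ∨ lim = 4)).
Before u := w + 9: (2*lim > 3*v - 4 ∨ (lim + (1/4)*w < -77/4 ∧ 3*w ≠ 2*v - 4)) ∧ (¬(v = 2 ∨ lim = 4))
Before skip: (2*lim > 3*v - 4 ∨ (lim + (1/4)*w < -77/4 ∧ 3*w ≠ 2*v - 4)) ∧ (¬(v = 2 ∨ lim = 4))
Before skip: (2*lim > 3*v - 4 ∨ (lim + (1/4)*w < -77/4 ∧ 3*w ≠ 2*v - 4)) ∧ (¬(v = 2 ∨ lim = 4))
Answer: WP = (2*lim > 3*v - 4 ∨ (lim + (1/4)*w < -77/4 ∧ 3*w ≠ 2*v - 4)) ∧ (¬(v = 2 ∨ lim = 4))


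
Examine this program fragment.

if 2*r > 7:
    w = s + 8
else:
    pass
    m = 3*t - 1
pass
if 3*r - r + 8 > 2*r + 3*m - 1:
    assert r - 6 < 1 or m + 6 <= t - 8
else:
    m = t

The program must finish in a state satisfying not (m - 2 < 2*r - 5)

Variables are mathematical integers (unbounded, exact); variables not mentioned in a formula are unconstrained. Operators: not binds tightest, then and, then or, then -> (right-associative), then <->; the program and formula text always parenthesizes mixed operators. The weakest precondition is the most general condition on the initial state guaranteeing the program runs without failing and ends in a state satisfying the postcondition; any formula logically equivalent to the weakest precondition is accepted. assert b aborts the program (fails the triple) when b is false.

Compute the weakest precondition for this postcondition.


Working backward. After the program, the postcondition not (m - 2 < 2*r - 5) must hold; in canonical form it is not (m < 2*r - 3).
Then branch requires (r < 7 or m <= t - 14) and (not (m < 2*r - 3)); else branch requires not (t < 2*r - 3).
Before the if: (3*m < 9 -> ((r < 7 or m <= t - 14) and (not (m < 2*r - 3)))) and ((not (3*m < 9)) -> (not (t < 2*r - 3)))
Before skip: (3*m < 9 -> ((r < 7 or m <= t - 14) and (not (m < 2*r - 3)))) and ((not (3*m < 9)) -> (not (t < 2*r - 3)))
Then branch requires (3*m < 9 -> ((r < 7 or m <= t - 14) and (not (m < 2*r - 3)))) and ((not (3*m < 9)) -> (not (t < 2*r - 3))); else branch requires (9*t < 12 -> ((r < 7 or 2*t <= -13) and (not (3*t < 2*r - 2)))) and ((not (9*t < 12)) -> (not (t < 2*r - 3))).
Before the if: (2*r > 7 -> ((3*m < 9 -> ((r < 7 or m <= t - 14) and (not (m < 2*r - 3)))) and ((not (3*m < 9)) -> (not (t < 2*r - 3))))) and ((not (2*r > 7)) -> ((9*t < 12 -> ((r < 7 or 2*t <= -13) and (not (3*t < 2*r - 2)))) and ((not (9*t < 12)) -> (not (t < 2*r - 3)))))
Answer: WP = (2*r > 7 -> ((3*m < 9 -> ((r < 7 or m <= t - 14) and (not (m < 2*r - 3)))) and ((not (3*m < 9)) -> (not (t < 2*r - 3))))) and ((not (2*r > 7)) -> ((9*t < 12 -> ((r < 7 or 2*t <= -13) and (not (3*t < 2*r - 2)))) and ((not (9*t < 12)) -> (not (t < 2*r - 3)))))


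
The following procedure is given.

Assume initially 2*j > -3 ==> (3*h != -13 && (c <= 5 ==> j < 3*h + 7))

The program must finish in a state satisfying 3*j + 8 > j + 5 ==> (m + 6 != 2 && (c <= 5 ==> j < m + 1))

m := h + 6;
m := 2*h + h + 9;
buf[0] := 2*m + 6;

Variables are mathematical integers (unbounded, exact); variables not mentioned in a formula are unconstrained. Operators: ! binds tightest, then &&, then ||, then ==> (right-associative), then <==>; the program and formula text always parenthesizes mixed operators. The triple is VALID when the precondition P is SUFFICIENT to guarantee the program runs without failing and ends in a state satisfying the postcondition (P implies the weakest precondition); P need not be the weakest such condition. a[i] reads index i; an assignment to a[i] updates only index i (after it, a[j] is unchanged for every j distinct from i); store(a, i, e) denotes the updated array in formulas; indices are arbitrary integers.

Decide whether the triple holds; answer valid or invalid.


Working backward. After the program, the postcondition 3*j + 8 > j + 5 ==> (m + 6 != 2 && (c <= 5 ==> j < m + 1)) must hold; in canonical form it is 2*j > -3 ==> (m != -4 && (c <= 5 ==> j < m + 1)).
Before buf[0] := 2*m + 6: 2*j > -3 ==> (m != -4 && (c <= 5 ==> j < m + 1))
Before m := 2*h + h + 9: 2*j > -3 ==> (3*h != -13 && (c <= 5 ==> j < 3*h + 10))
Before m := h + 6: 2*j > -3 ==> (3*h != -13 && (c <= 5 ==> j < 3*h + 10))
The weakest precondition is 2*j > -3 ==> (3*h != -13 && (c <= 5 ==> j < 3*h + 10)).
Check whether 2*j > -3 ==> (3*h != -13 && (c <= 5 ==> j < 3*h + 7)) implies it.
Every state satisfying the precondition satisfies the weakest precondition: the implication holds.
Answer: valid


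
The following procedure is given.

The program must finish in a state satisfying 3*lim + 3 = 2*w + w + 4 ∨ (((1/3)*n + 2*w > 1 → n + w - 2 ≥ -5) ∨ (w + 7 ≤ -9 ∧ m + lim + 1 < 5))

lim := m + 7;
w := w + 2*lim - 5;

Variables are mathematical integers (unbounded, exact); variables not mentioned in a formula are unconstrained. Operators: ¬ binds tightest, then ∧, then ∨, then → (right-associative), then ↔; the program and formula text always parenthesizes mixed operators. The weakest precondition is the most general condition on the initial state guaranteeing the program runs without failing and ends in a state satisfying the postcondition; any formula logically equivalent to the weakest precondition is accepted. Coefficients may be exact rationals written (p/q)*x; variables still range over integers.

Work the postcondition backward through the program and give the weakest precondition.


Working backward. After the program, the postcondition 3*lim + 3 = 2*w + w + 4 ∨ (((1/3)*n + 2*w > 1 → n + w - 2 ≥ -5) ∨ (w + 7 ≤ -9 ∧ m + lim + 1 < 5)) must hold; in canonical form it is 3*lim = 3*w + 1 ∨ ((1/3)*n + 2*w > 1 → n + w ≥ -3) ∨ (w ≤ -16 ∧ lim + m < 4).
Before w := w + 2*lim - 5: 3*lim + 3*w = 14 ∨ (4*lim + (1/3)*n + 2*w > 11 → 2*lim + n + w ≥ 2) ∨ (2*lim + w ≤ -11 ∧ lim + m < 4)
Before lim := m + 7: 3*m + 3*w = -7 ∨ (4*m + (1/3)*n + 2*w > -17 → 2*m + n + w ≥ -12) ∨ (2*m + w ≤ -25 ∧ 2*m < -3)
Answer: WP = 3*m + 3*w = -7 ∨ (4*m + (1/3)*n + 2*w > -17 → 2*m + n + w ≥ -12) ∨ (2*m + w ≤ -25 ∧ 2*m < -3)


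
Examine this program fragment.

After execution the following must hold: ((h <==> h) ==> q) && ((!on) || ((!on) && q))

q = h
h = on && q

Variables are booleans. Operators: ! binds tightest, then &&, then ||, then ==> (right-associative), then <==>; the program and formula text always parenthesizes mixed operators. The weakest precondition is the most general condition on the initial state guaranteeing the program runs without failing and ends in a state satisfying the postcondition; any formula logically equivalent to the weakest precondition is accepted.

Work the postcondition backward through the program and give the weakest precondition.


Working backward. After the program, the postcondition ((h <==> h) ==> q) && ((!on) || ((!on) && q)) must hold; in canonical form it is q && ((!on) || ((!on) && q)).
Before h := on && q: q && ((!on) || ((!on) && q))
Before q := h: h && ((!on) || ((!on) && h))
Answer: WP = h && ((!on) || ((!on) && h))


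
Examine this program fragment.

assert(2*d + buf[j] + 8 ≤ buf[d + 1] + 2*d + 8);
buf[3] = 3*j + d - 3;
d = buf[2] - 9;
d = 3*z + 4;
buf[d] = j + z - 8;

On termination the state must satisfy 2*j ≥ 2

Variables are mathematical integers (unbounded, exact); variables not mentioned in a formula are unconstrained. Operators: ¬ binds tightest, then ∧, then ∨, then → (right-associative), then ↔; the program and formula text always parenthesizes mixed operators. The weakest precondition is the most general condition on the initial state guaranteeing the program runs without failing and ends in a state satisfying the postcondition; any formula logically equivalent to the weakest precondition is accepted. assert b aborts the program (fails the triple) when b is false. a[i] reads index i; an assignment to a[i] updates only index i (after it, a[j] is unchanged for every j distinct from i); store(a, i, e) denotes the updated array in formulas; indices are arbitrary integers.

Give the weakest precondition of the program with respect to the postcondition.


Working backward. After the program, 2*j ≥ 2 must hold.
Before buf[d] := j + z - 8: 2*j ≥ 2
Before d := 3*z + 4: 2*j ≥ 2
Before d := buf[2] - 9: 2*j ≥ 2
Before buf[3] := 3*j + d - 3: 2*j ≥ 2
Before assert 2*d + buf[j] + 8 ≤ buf[d + 1] + 2*d + 8: buf[j] ≤ buf[d + 1] ∧ 2*j ≥ 2
Answer: WP = buf[j] ≤ buf[d + 1] ∧ 2*j ≥ 2


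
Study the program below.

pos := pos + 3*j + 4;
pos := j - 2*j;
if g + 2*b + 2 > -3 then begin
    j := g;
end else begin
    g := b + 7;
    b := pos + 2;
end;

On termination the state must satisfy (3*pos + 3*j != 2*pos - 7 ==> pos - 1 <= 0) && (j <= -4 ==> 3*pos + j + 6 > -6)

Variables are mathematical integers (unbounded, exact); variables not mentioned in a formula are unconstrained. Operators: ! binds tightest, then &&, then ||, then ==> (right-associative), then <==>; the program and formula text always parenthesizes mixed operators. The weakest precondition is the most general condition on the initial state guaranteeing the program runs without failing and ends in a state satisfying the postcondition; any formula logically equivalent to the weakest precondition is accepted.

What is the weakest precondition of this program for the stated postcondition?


Working backward. After the program, the postcondition (3*pos + 3*j != 2*pos - 7 ==> pos - 1 <= 0) && (j <= -4 ==> 3*pos + j + 6 > -6) must hold; in canonical form it is (3*j + pos != -7 ==> pos <= 1) && (j <= -4 ==> j + 3*pos > -12).
Then branch requires (3*g + pos != -7 ==> pos <= 1) && (g <= -4 ==> g + 3*pos > -12); else branch requires (3*j + pos != -7 ==> pos <= 1) && (j <= -4 ==> j + 3*pos > -12).
Before the if: (2*b + g > -5 ==> ((3*g + pos != -7 ==> pos <= 1) && (g <= -4 ==> g + 3*pos > -12))) && ((!(2*b + g > -5)) ==> ((3*j + pos != -7 ==> pos <= 1) && (j <= -4 ==> j + 3*pos > -12)))
Before pos := j - 2*j: (2*b + g > -5 ==> ((3*g != j - 7 ==> j >= -1) && (g <= -4 ==> g > 3*j - 12))) && ((!(2*b + g > -5)) ==> ((2*j != -7 ==> j >= -1) && (j <= -4 ==> 2*j < 12)))
Before pos := pos + 3*j + 4: (2*b + g > -5 ==> ((3*g != j - 7 ==> j >= -1) && (g <= -4 ==> g > 3*j - 12))) && ((!(2*b + g > -5)) ==> ((2*j != -7 ==> j >= -1) && (j <= -4 ==> 2*j < 12)))
Answer: WP = (2*b + g > -5 ==> ((3*g != j - 7 ==> j >= -1) && (g <= -4 ==> g > 3*j - 12))) && ((!(2*b + g > -5)) ==> ((2*j != -7 ==> j >= -1) && (j <= -4 ==> 2*j < 12)))


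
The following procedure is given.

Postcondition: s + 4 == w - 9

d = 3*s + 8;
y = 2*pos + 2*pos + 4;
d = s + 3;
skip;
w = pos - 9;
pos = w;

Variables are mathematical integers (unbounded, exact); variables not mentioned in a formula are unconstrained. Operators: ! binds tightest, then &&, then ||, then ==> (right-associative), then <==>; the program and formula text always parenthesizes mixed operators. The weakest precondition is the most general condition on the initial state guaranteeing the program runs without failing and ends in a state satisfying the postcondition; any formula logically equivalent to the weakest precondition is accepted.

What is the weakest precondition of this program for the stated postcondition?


Working backward. After the program, the postcondition s + 4 == w - 9 must hold; in canonical form it is s == w - 13.
Before pos := w: s == w - 13
Before w := pos - 9: s == pos - 22
Before skip: s == pos - 22
Before d := s + 3: s == pos - 22
Before y := 2*pos + 2*pos + 4: s == pos - 22
Before d := 3*s + 8: s == pos - 22
Answer: WP = s == pos - 22


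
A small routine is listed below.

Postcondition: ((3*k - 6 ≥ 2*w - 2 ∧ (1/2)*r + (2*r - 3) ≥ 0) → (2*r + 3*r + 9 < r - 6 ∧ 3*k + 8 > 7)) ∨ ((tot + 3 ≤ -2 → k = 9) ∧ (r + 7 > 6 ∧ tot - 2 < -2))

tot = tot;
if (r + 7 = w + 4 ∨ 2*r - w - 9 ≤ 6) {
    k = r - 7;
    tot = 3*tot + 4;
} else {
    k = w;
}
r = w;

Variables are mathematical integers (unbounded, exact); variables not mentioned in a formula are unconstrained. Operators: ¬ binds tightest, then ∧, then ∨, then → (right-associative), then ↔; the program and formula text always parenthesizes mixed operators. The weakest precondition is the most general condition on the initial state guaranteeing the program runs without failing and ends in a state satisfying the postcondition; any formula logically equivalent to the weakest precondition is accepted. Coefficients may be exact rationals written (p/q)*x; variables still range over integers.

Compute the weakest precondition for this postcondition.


Working backward. After the program, the postcondition ((3*k - 6 ≥ 2*w - 2 ∧ (1/2)*r + (2*r - 3) ≥ 0) → (2*r + 3*r + 9 < r - 6 ∧ 3*k + 8 > 7)) ∨ ((tot + 3 ≤ -2 → k = 9) ∧ (r + 7 > 6 ∧ tot - 2 < -2)) must hold; in canonical form it is ((3*k ≥ 2*w + 4 ∧ (5/2)*r ≥ 3) → (4*r < -15 ∧ 3*k > -1)) ∨ ((tot ≤ -5 → k = 9) ∧ r > -1 ∧ tot < 0).
Before r := w: ((3*k ≥ 2*w + 4 ∧ (5/2)*w ≥ 3) → (4*w < -15 ∧ 3*k > -1)) ∨ ((tot ≤ -5 → k = 9) ∧ w > -1 ∧ tot < 0)
Then branch requires ((3*r ≥ 2*w + 25 ∧ (5/2)*w ≥ 3) → (4*w < -15 ∧ 3*r > 20)) ∨ ((3*tot ≤ -9 → r = 16) ∧ w > -1 ∧ 3*tot < -4); else branch requires ((w ≥ 4 ∧ (5/2)*w ≥ 3) → (4*w < -15 ∧ 3*w > -1)) ∨ ((tot ≤ -5 → w = 9) ∧ w > -1 ∧ tot < 0).
Before the if: ((r = w - 3 ∨ 2*r ≤ w + 15) → (((3*r ≥ 2*w + 25 ∧ (5/2)*w ≥ 3) → (4*w < -15 ∧ 3*r > 20)) ∨ ((3*tot ≤ -9 → r = 16) ∧ w > -1 ∧ 3*tot < -4))) ∧ ((¬(r = w - 3 ∨ 2*r ≤ w + 15)) → (((w ≥ 4 ∧ (5/2)*w ≥ 3) → (4*w < -15 ∧ 3*w > -1)) ∨ ((tot ≤ -5 → w = 9) ∧ w > -1 ∧ tot < 0)))
Before tot := tot: ((r = w - 3 ∨ 2*r ≤ w + 15) → (((3*r ≥ 2*w + 25 ∧ (5/2)*w ≥ 3) → (4*w < -15 ∧ 3*r > 20)) ∨ ((3*tot ≤ -9 → r = 16) ∧ w > -1 ∧ 3*tot < -4))) ∧ ((¬(r = w - 3 ∨ 2*r ≤ w + 15)) → (((w ≥ 4 ∧ (5/2)*w ≥ 3) → (4*w < -15 ∧ 3*w > -1)) ∨ ((tot ≤ -5 → w = 9) ∧ w > -1 ∧ tot < 0)))
Answer: WP = ((r = w - 3 ∨ 2*r ≤ w + 15) → (((3*r ≥ 2*w + 25 ∧ (5/2)*w ≥ 3) → (4*w < -15 ∧ 3*r > 20)) ∨ ((3*tot ≤ -9 → r = 16) ∧ w > -1 ∧ 3*tot < -4))) ∧ ((¬(r = w - 3 ∨ 2*r ≤ w + 15)) → (((w ≥ 4 ∧ (5/2)*w ≥ 3) → (4*w < -15 ∧ 3*w > -1)) ∨ ((tot ≤ -5 → w = 9) ∧ w > -1 ∧ tot < 0)))


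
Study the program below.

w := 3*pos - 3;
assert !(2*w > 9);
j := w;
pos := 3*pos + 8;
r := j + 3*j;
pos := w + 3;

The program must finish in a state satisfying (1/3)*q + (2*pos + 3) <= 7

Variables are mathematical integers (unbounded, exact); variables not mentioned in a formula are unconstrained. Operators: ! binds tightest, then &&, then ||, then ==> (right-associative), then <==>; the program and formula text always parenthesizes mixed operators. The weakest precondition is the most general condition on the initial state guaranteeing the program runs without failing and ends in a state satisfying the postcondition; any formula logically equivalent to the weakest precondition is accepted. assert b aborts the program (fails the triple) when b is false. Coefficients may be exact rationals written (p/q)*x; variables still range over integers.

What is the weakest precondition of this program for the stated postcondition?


Working backward. After the program, the postcondition (1/3)*q + (2*pos + 3) <= 7 must hold; in canonical form it is 2*pos + (1/3)*q <= 4.
Before pos := w + 3: (1/3)*q + 2*w <= -2
Before r := j + 3*j: (1/3)*q + 2*w <= -2
Before pos := 3*pos + 8: (1/3)*q + 2*w <= -2
Before j := w: (1/3)*q + 2*w <= -2
Before assert !(2*w > 9): (!(2*w > 9)) && (1/3)*q + 2*w <= -2
Before w := 3*pos - 3: (!(6*pos > 15)) && 6*pos + (1/3)*q <= 4
Answer: WP = (!(6*pos > 15)) && 6*pos + (1/3)*q <= 4


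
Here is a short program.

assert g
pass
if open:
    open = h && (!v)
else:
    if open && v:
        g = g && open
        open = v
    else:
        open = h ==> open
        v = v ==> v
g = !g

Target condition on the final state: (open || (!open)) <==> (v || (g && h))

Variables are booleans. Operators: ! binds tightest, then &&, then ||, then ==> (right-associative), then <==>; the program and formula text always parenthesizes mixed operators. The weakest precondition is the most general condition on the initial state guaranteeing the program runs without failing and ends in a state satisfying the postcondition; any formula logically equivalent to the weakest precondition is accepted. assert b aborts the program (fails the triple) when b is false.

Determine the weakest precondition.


Working backward. After the program, the postcondition (open || (!open)) <==> (v || (g && h)) must hold; in canonical form it is v || (g && h).
Before g := !g: v || ((!g) && h)
Then branch requires v || ((!g) && h); else branch requires (open && v) ==> (v || ((!(g && open)) && h)).
Before the if: (open ==> (v || ((!g) && h))) && ((!open) ==> ((open && v) ==> (v || ((!(g && open)) && h))))
Before skip: (open ==> (v || ((!g) && h))) && ((!open) ==> ((open && v) ==> (v || ((!(g && open)) && h))))
Before assert g: g && (open ==> (v || ((!g) && h))) && ((!open) ==> ((open && v) ==> (v || ((!(g && open)) && h))))
Answer: WP = g && (open ==> (v || ((!g) && h))) && ((!open) ==> ((open && v) ==> (v || ((!(g && open)) && h))))


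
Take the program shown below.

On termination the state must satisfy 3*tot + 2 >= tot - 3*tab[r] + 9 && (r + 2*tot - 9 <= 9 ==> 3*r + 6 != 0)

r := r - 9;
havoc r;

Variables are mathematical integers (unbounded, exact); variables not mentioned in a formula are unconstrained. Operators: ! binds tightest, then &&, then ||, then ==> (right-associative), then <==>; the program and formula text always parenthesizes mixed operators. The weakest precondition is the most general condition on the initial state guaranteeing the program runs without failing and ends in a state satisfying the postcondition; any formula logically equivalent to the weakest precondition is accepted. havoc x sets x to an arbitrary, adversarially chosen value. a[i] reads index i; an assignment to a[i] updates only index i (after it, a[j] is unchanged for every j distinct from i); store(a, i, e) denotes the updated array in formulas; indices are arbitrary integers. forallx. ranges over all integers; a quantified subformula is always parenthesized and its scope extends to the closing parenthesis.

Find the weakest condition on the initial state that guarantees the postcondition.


Working backward. After the program, the postcondition 3*tot + 2 >= tot - 3*tab[r] + 9 && (r + 2*tot - 9 <= 9 ==> 3*r + 6 != 0) must hold; in canonical form it is 3*tab[r] + 2*tot >= 7 && (r + 2*tot <= 18 ==> 3*r != -6).
Before havoc r: forall r_1. (3*tab[r_1] + 2*tot >= 7 && (r_1 + 2*tot <= 18 ==> 3*r_1 != -6))
Before r := r - 9: forall r_1. (3*tab[r_1] + 2*tot >= 7 && (r_1 + 2*tot <= 18 ==> 3*r_1 != -6))
Answer: WP = forall r_1. (3*tab[r_1] + 2*tot >= 7 && (r_1 + 2*tot <= 18 ==> 3*r_1 != -6))


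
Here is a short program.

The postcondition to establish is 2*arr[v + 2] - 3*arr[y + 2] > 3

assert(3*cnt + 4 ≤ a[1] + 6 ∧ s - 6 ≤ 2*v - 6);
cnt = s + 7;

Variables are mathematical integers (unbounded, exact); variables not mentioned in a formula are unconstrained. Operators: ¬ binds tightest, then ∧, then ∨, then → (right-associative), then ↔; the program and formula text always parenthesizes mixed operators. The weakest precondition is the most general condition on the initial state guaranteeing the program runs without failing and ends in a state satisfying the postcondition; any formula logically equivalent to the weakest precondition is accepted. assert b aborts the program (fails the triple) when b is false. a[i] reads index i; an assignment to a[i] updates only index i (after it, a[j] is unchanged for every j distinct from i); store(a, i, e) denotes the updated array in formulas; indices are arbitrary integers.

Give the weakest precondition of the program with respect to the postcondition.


Working backward. After the program, the postcondition 2*arr[v + 2] - 3*arr[y + 2] > 3 must hold; in canonical form it is 2*arr[v + 2] > 3*arr[y + 2] + 3.
Before cnt := s + 7: 2*arr[v + 2] > 3*arr[y + 2] + 3
Before assert 3*cnt + 4 ≤ a[1] + 6 ∧ s - 6 ≤ 2*v - 6: 3*cnt ≤ a[1] + 2 ∧ s ≤ 2*v ∧ 2*arr[v + 2] > 3*arr[y + 2] + 3
Answer: WP = 3*cnt ≤ a[1] + 2 ∧ s ≤ 2*v ∧ 2*arr[v + 2] > 3*arr[y + 2] + 3


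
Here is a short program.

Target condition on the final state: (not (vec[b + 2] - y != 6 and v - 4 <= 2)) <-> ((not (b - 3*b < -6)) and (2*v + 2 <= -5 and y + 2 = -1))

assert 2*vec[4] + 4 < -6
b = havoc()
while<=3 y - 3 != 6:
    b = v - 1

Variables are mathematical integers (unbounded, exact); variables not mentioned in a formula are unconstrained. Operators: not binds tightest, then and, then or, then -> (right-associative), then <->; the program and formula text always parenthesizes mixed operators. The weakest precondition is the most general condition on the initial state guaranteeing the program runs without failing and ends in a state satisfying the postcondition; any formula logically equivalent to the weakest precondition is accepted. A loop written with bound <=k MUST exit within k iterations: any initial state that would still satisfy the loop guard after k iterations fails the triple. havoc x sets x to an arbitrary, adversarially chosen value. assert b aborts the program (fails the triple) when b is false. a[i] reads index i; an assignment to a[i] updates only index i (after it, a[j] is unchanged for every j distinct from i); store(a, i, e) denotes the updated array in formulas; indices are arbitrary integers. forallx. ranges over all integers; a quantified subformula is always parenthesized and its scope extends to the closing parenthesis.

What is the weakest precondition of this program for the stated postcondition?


Working backward. After the program, the postcondition (not (vec[b + 2] - y != 6 and v - 4 <= 2)) <-> ((not (b - 3*b < -6)) and (2*v + 2 <= -5 and y + 2 = -1)) must hold; in canonical form it is (not (vec[b + 2] != y + 6 and v <= 6)) <-> ((not (2*b > 6)) and 2*v <= -7 and y = -3).
Before the loop (bound <=3), unroll the exhaustion recursion (WP_0 = exit-now case; WP_j = one more guarded iteration, up to j = 3):
  WP_0: (not (y != 9)) and ((not (vec[b + 2] != y + 6 and v <= 6)) <-> ((not (2*b > 6)) and 2*v <= -7 and y = -3))
  WP_1: (y != 9 -> ((not (y != 9)) and ((not (vec[v + 1] != y + 6 and v <= 6)) <-> ((not (2*v > 8)) and 2*v <= -7 and y = -3)))) and ((not (y != 9)) -> ((not (vec[b + 2] != y + 6 and v <= 6)) <-> ((not (2*b > 6)) and 2*v <= -7 and y = -3)))
  WP_2: (y != 9 -> ((y != 9 -> ((not (y != 9)) and ((not (vec[v + 1] != y + 6 and v <= 6)) <-> ((not (2*v > 8)) and 2*v <= -7 and y = -3)))) and ((not (y != 9)) -> ((not (vec[v + 1] != y + 6 and v <= 6)) <-> ((not (2*v > 8)) and 2*v <= -7 and y = -3))))) and ((not (y != 9)) -> ((not (vec[b + 2] != y + 6 and v <= 6)) <-> ((not (2*b > 6)) and 2*v <= -7 and y = -3)))
  WP_3: (y != 9 -> ((y != 9 -> ((y != 9 -> ((not (y != 9)) and ((not (vec[v + 1] != y + 6 and v <= 6)) <-> ((not (2*v > 8)) and 2*v <= -7 and y = -3)))) and ((not (y != 9)) -> ((not (vec[v + 1] != y + 6 and v <= 6)) <-> ((not (2*v > 8)) and 2*v <= -7 and y = -3))))) and ((not (y != 9)) -> ((not (vec[v + 1] != y + 6 and v <= 6)) <-> ((not (2*v > 8)) and 2*v <= -7 and y = -3))))) and ((not (y != 9)) -> ((not (vec[b + 2] != y + 6 and v <= 6)) <-> ((not (2*b > 6)) and 2*v <= -7 and y = -3)))
So before the loop: (y != 9 -> ((y != 9 -> ((y != 9 -> ((not (y != 9)) and ((not (vec[v + 1] != y + 6 and v <= 6)) <-> ((not (2*v > 8)) and 2*v <= -7 and y = -3)))) and ((not (y != 9)) -> ((not (vec[v + 1] != y + 6 and v <= 6)) <-> ((not (2*v > 8)) and 2*v <= -7 and y = -3))))) and ((not (y != 9)) -> ((not (vec[v + 1] != y + 6 and v <= 6)) <-> ((not (2*v > 8)) and 2*v <= -7 and y = -3))))) and ((not (y != 9)) -> ((not (vec[b + 2] != y + 6 and v <= 6)) <-> ((not (2*b > 6)) and 2*v <= -7 and y = -3)))
Before havoc b: forall b_1. ((y != 9 -> ((y != 9 -> ((y != 9 -> ((not (y != 9)) and ((not (vec[v + 1] != y + 6 and v <= 6)) <-> ((not (2*v > 8)) and 2*v <= -7 and y = -3)))) and ((not (y != 9)) -> ((not (vec[v + 1] != y + 6 and v <= 6)) <-> ((not (2*v > 8)) and 2*v <= -7 and y = -3))))) and ((not (y != 9)) -> ((not (vec[v + 1] != y + 6 and v <= 6)) <-> ((not (2*v > 8)) and 2*v <= -7 and y = -3))))) and ((not (y != 9)) -> ((not (vec[b_1 + 2] != y + 6 and v <= 6)) <-> ((not (2*b_1 > 6)) and 2*v <= -7 and y = -3))))
Before assert 2*vec[4] + 4 < -6: 2*vec[4] < -10 and (forall b_1. ((y != 9 -> ((y != 9 -> ((y != 9 -> ((not (y != 9)) and ((not (vec[v + 1] != y + 6 and v <= 6)) <-> ((not (2*v > 8)) and 2*v <= -7 and y = -3)))) and ((not (y != 9)) -> ((not (vec[v + 1] != y + 6 and v <= 6)) <-> ((not (2*v > 8)) and 2*v <= -7 and y = -3))))) and ((not (y != 9)) -> ((not (vec[v + 1] != y + 6 and v <= 6)) <-> ((not (2*v > 8)) and 2*v <= -7 and y = -3))))) and ((not (y != 9)) -> ((not (vec[b_1 + 2] != y + 6 and v <= 6)) <-> ((not (2*b_1 > 6)) and 2*v <= -7 and y = -3)))))
Answer: WP = 2*vec[4] < -10 and (forall b_1. ((y != 9 -> ((y != 9 -> ((y != 9 -> ((not (y != 9)) and ((not (vec[v + 1] != y + 6 and v <= 6)) <-> ((not (2*v > 8)) and 2*v <= -7 and y = -3)))) and ((not (y != 9)) -> ((not (vec[v + 1] != y + 6 and v <= 6)) <-> ((not (2*v > 8)) and 2*v <= -7 and y = -3))))) and ((not (y != 9)) -> ((not (vec[v + 1] != y + 6 and v <= 6)) <-> ((not (2*v > 8)) and 2*v <= -7 and y = -3))))) and ((not (y != 9)) -> ((not (vec[b_1 + 2] != y + 6 and v <= 6)) <-> ((not (2*b_1 > 6)) and 2*v <= -7 and y = -3)))))


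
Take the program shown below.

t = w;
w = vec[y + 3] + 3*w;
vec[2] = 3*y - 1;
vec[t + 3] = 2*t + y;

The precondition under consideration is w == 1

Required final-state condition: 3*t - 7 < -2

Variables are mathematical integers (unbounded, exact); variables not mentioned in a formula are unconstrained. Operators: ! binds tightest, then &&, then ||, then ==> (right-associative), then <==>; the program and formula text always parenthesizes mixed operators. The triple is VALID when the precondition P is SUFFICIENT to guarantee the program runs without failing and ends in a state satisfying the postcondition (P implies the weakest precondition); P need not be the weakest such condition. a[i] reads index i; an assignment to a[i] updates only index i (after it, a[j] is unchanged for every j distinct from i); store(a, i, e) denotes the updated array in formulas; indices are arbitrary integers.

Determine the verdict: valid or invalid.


Working backward. After the program, the postcondition 3*t - 7 < -2 must hold; in canonical form it is 3*t < 5.
Before vec[t + 3] := 2*t + y: 3*t < 5
Before vec[2] := 3*y - 1: 3*t < 5
Before w := vec[y + 3] + 3*w: 3*t < 5
Before t := w: 3*w < 5
The weakest precondition is 3*w < 5.
Check whether w == 1 implies it.
Every state satisfying the precondition satisfies the weakest precondition: the implication holds.
Answer: valid


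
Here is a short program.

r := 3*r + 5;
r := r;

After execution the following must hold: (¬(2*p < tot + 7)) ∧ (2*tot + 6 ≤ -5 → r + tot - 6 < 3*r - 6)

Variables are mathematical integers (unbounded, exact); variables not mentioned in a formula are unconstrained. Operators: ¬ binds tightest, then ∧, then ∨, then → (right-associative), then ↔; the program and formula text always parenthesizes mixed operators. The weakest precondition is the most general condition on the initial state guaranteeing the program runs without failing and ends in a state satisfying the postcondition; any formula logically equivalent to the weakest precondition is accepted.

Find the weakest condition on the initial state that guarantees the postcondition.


Working backward. After the program, the postcondition (¬(2*p < tot + 7)) ∧ (2*tot + 6 ≤ -5 → r + tot - 6 < 3*r - 6) must hold; in canonical form it is (¬(2*p < tot + 7)) ∧ (2*tot ≤ -11 → tot < 2*r).
Before r := r: (¬(2*p < tot + 7)) ∧ (2*tot ≤ -11 → tot < 2*r)
Before r := 3*r + 5: (¬(2*p < tot + 7)) ∧ (2*tot ≤ -11 → tot < 6*r + 10)
Answer: WP = (¬(2*p < tot + 7)) ∧ (2*tot ≤ -11 → tot < 6*r + 10)


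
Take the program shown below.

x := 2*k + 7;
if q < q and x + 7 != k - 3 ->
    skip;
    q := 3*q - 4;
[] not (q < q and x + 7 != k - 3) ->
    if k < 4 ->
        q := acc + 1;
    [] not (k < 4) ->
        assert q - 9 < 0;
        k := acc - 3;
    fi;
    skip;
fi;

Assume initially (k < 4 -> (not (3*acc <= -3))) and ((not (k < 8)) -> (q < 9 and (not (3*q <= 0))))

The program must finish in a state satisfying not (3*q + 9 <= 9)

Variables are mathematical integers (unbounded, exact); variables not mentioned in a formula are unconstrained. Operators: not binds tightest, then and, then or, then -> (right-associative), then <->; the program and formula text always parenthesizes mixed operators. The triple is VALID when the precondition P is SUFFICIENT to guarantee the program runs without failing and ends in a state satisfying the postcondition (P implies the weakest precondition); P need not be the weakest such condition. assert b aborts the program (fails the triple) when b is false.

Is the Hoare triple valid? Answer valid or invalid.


Working backward. After the program, the postcondition not (3*q + 9 <= 9) must hold; in canonical form it is not (3*q <= 0).
Then branch requires not (9*q <= 12); else branch requires (k < 4 -> (not (3*acc <= -3))) and ((not (k < 4)) -> (q < 9 and (not (3*q <= 0)))).
Before the if: (k < 4 -> (not (3*acc <= -3))) and ((not (k < 4)) -> (q < 9 and (not (3*q <= 0))))
Before x := 2*k + 7: (k < 4 -> (not (3*acc <= -3))) and ((not (k < 4)) -> (q < 9 and (not (3*q <= 0))))
The weakest precondition is (k < 4 -> (not (3*acc <= -3))) and ((not (k < 4)) -> (q < 9 and (not (3*q <= 0)))).
Check whether (k < 4 -> (not (3*acc <= -3))) and ((not (k < 8)) -> (q < 9 and (not (3*q <= 0)))) implies it.
Countermodel: at the initial state acc = 0, k = 4, q = 9, the precondition holds but the weakest precondition fails.
Answer: invalid


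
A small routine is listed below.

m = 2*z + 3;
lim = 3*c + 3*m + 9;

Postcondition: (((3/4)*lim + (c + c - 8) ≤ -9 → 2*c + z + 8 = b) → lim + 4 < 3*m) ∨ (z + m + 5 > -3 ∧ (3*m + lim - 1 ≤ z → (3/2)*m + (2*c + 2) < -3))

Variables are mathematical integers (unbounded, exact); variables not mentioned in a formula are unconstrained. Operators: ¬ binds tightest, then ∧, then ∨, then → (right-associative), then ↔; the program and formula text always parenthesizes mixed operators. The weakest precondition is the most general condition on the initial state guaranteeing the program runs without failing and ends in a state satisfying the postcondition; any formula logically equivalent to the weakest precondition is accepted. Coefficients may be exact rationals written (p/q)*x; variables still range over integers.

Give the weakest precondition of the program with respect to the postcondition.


Working backward. After the program, the postcondition (((3/4)*lim + (c + c - 8) ≤ -9 → 2*c + z + 8 = b) → lim + 4 < 3*m) ∨ (z + m + 5 > -3 ∧ (3*m + lim - 1 ≤ z → (3/2)*m + (2*c + 2) < -3)) must hold; in canonical form it is ((2*c + (3/4)*lim ≤ -1 → 2*c + z = b - 8) → lim < 3*m - 4) ∨ (m + z > -8 ∧ (lim + 3*m ≤ z + 1 → 2*c + (3/2)*m < -5)).
Before lim := 3*c + 3*m + 9: (((17/4)*c + (9/4)*m ≤ -31/4 → 2*c + z = b - 8) → 3*c < -13) ∨ (m + z > -8 ∧ (3*c + 6*m ≤ z - 8 → 2*c + (3/2)*m < -5))
Before m := 2*z + 3: (((17/4)*c + (9/2)*z ≤ -29/2 → 2*c + z = b - 8) → 3*c < -13) ∨ (3*z > -11 ∧ (3*c + 11*z ≤ -26 → 2*c + 3*z < -19/2))
Answer: WP = (((17/4)*c + (9/2)*z ≤ -29/2 → 2*c + z = b - 8) → 3*c < -13) ∨ (3*z > -11 ∧ (3*c + 11*z ≤ -26 → 2*c + 3*z < -19/2))
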